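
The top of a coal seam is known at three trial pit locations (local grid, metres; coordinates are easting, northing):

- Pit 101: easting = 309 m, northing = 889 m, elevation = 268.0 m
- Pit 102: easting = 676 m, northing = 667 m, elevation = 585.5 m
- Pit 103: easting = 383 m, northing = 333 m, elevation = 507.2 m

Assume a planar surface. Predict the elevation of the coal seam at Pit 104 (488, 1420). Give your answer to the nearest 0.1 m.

Two edge vectors: Pit 101→Pit 102 = (367, -222, 317.5), Pit 101→Pit 103 = (74, -556, 239.2).
Normal n = (Pit 101→Pit 102) × (Pit 101→Pit 103) = (123427.6, -64291.4, -187624).
So ∂z/∂easting = −n_x/n_z = 0.657845 and ∂z/∂northing = −n_y/n_z = −0.342661.
Intercept c from Pit 101: 268 − 203.27 + 304.63 = 369.35.
At (488, 1420): z = 321.0 − 486.6 + 369.35 = 203.8 m.

203.8 m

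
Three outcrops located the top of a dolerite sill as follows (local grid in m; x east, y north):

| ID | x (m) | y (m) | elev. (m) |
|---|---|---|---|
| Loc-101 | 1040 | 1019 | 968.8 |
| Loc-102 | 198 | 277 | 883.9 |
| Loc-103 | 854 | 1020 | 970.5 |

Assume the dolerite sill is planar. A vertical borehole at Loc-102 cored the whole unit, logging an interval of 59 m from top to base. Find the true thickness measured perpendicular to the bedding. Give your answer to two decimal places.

58.55 m

Let the plane be z = a·x + b·y + c.
Loc-102−Loc-101: −842a − 742b = −84.9;  Loc-103−Loc-101: −186a + 1b = 1.7.
Solving gives a = −0.00847, b = 0.12404.
|∇z| = √(a²+b²) = 0.12432, so dip δ = arctan(0.12432) = 7.09°.
True thickness = vertical thickness × cos δ = 59 × cos 7.09° = 58.55 m.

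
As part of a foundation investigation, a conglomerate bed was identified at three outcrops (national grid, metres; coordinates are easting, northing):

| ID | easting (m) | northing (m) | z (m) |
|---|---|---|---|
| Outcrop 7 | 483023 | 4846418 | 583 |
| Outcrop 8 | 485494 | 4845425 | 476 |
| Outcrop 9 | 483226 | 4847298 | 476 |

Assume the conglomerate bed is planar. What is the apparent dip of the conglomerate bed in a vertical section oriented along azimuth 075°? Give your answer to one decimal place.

Two edge vectors: Outcrop 7→Outcrop 8 = (2471, -993, -107), Outcrop 7→Outcrop 9 = (203, 880, -107).
Normal n = (Outcrop 7→Outcrop 8) × (Outcrop 7→Outcrop 9) = (200411, 242676, 2376059).
So ∂z/∂easting = −n_x/n_z = −0.08435 and ∂z/∂northing = −n_y/n_z = −0.10213.
Unit vector along 075° is (sin 75°, cos 75°) = (0.9659, 0.2588).
Slope in that direction = a·(0.9659) + b·(0.2588) = −0.10791.
Apparent dip = arctan|0.10791| = 6.2° (true dip is 7.5°, so apparent ≤ true as expected).

6.2°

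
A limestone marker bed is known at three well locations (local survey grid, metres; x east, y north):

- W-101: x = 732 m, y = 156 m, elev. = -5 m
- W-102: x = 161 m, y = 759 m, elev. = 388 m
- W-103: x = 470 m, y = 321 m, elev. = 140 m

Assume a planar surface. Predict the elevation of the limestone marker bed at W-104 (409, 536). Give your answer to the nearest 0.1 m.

Let the plane be z = a·x + b·y + c.
W-102−W-101: −571a + 603b = 393;  W-103−W-101: −262a + 165b = 145.
Solving gives a = −0.35424, b = 0.31630.
Then c = -5 − a·732 − b·156 = 204.96.
At (409, 536): z = −144.9 + 169.5 + 204.96 = 229.6 m.

229.6 m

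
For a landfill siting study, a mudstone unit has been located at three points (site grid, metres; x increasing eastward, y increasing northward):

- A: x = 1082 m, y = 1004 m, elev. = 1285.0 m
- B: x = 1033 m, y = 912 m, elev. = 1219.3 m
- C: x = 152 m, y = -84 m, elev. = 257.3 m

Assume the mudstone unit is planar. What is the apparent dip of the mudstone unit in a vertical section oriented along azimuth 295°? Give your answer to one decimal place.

Let the plane be z = a·x + b·y + c.
B−A: −49a − 92b = −65.7;  C−A: −930a − 1088b = −1027.7.
Solving gives a = 0.71529, b = 0.33316.
Unit vector along 295° is (sin 295°, cos 295°) = (-0.9063, 0.4226).
Slope in that direction = a·(-0.9063) + b·(0.4226) = −0.50748.
Apparent dip = arctan|0.50748| = 26.9° (true dip is 38.3°, so apparent ≤ true as expected).

26.9°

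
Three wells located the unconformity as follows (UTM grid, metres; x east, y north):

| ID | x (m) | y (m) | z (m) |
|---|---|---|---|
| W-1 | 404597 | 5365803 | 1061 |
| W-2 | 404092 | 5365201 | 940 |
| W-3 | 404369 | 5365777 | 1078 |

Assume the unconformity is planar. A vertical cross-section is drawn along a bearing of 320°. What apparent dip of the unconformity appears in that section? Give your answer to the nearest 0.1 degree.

16.3°

Let the plane be z = a·x + b·y + c.
W-2−W-1: −505a − 602b = −121;  W-3−W-1: −228a − 26b = 17.
Solving gives a = −0.10779, b = 0.29142.
Unit vector along 320° is (sin 320°, cos 320°) = (-0.6428, 0.7660).
Slope in that direction = a·(-0.6428) + b·(0.7660) = 0.29253.
Apparent dip = arctan|0.29253| = 16.3° (true dip is 17.3°, so apparent ≤ true as expected).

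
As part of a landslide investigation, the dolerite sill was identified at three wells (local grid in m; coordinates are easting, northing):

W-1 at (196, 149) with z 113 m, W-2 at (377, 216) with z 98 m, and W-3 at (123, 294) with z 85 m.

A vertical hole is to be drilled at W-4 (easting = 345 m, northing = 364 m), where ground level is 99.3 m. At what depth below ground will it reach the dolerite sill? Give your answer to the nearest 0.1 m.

30.3 m

Two edge vectors: W-1→W-2 = (181, 67, -15), W-1→W-3 = (-73, 145, -28).
Normal n = (W-1→W-2) × (W-1→W-3) = (299, 6163, 31136).
So ∂z/∂easting = −n_x/n_z = −0.00960 and ∂z/∂northing = −n_y/n_z = −0.19794.
Intercept c from W-1: 113 + 1.88 + 29.49 = 144.37.
At (345, 364): z_contact = −3.31 − 72.05 + 144.37 = 69.01 m.
Depth below ground = 99.3 − 69.01 = 30.3 m.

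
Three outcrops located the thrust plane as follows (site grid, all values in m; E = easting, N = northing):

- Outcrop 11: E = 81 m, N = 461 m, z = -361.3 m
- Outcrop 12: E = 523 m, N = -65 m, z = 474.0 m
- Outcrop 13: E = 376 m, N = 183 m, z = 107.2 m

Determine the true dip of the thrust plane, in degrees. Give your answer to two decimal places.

Two edge vectors: Outcrop 11→Outcrop 12 = (442, -526, 835.3), Outcrop 11→Outcrop 13 = (295, -278, 468.5).
Normal n = (Outcrop 11→Outcrop 12) × (Outcrop 11→Outcrop 13) = (-14217.6, 39336.5, 32294).
So ∂z/∂E = −n_x/n_z = 0.44026 and ∂z/∂N = −n_y/n_z = −1.21807.
Gradient magnitude |∇z| = √(a² + b²) = √(0.19382 + 1.48371) = 1.29520.
True dip = arctan(1.29520) = 52.33°, dipping toward NNW (azimuth ≈ 340°).

52.33°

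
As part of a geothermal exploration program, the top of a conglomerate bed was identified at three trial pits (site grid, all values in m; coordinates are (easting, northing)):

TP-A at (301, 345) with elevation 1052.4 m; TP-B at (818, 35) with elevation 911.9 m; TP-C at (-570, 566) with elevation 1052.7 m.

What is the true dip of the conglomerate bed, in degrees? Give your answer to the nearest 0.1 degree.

Let the plane be z = a·E + b·N + c.
TP-B−TP-A: 517a − 310b = −140.5;  TP-C−TP-A: −871a + 221b = 0.3.
Solving gives a = 0.19876, b = 0.78471.
Gradient magnitude |∇z| = √(a² + b²) = √(0.03951 + 0.61576) = 0.80949.
True dip = arctan(0.80949) = 39.0°, dipping toward SSW (azimuth ≈ 194°).

39.0°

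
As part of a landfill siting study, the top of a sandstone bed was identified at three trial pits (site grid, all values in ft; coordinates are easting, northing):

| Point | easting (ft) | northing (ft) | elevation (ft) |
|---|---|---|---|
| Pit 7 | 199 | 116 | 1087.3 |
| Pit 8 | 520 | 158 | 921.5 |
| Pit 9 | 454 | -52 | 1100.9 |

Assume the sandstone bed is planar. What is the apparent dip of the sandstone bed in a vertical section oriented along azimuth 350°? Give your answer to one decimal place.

Let the plane be z = a·easting + b·northing + c.
Pit 8−Pit 7: 321a + 42b = −165.8;  Pit 9−Pit 7: 255a − 168b = 13.6.
Solving gives a = −0.42209, b = −0.72163.
Unit vector along 350° is (sin 350°, cos 350°) = (-0.1736, 0.9848).
Slope in that direction = a·(-0.1736) + b·(0.9848) = −0.63737.
Apparent dip = arctan|0.63737| = 32.5° (true dip is 39.9°, so apparent ≤ true as expected).

32.5°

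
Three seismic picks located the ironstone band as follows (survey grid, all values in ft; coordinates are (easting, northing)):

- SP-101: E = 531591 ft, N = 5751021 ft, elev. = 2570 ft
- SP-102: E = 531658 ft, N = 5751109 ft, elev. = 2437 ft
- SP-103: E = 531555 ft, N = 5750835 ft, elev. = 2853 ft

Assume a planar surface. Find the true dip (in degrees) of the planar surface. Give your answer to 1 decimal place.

Two edge vectors: SP-101→SP-102 = (67, 88, -133), SP-101→SP-103 = (-36, -186, 283).
Normal n = (SP-101→SP-102) × (SP-101→SP-103) = (166, -14173, -9294).
So ∂z/∂E = −n_x/n_z = 0.01786 and ∂z/∂N = −n_y/n_z = −1.52496.
Gradient magnitude |∇z| = √(a² + b²) = √(0.00032 + 2.32551) = 1.52507.
True dip = arctan(1.52507) = 56.7°, dipping toward N (azimuth ≈ 359°).

56.7°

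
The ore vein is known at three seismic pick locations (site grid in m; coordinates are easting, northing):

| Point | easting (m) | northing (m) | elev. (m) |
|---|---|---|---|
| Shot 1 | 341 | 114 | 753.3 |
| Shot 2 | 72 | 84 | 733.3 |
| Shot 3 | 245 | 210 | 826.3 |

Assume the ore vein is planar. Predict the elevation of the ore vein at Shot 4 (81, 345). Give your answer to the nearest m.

929 m

Two edge vectors: Shot 1→Shot 2 = (-269, -30, -20), Shot 1→Shot 3 = (-96, 96, 73).
Normal n = (Shot 1→Shot 2) × (Shot 1→Shot 3) = (-270, 21557, -28704).
So ∂z/∂easting = −n_x/n_z = −0.00941 and ∂z/∂northing = −n_y/n_z = 0.75101.
Intercept c from Shot 1: 753.3 + 3.21 − 85.62 = 670.89.
At (81, 345): z = −0.8 + 259.1 + 670.89 = 929.2 m.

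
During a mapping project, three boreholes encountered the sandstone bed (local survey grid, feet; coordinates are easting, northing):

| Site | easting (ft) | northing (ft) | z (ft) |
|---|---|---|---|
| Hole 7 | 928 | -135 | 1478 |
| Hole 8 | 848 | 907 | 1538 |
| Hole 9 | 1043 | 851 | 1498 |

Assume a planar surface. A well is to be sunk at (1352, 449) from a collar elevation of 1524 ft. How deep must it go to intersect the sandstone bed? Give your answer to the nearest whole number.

103 ft

Let the plane be z = a·easting + b·northing + c.
Hole 8−Hole 7: −80a + 1042b = 60;  Hole 9−Hole 7: 115a + 986b = 20.
Solving gives a = −0.19284, b = 0.04278.
Then c = 1478 − a·928 − b·-135 = 1662.73.
At (1352, 449): z_contact = −260.7 + 19.2 + 1662.73 = 1421.2 ft.
Depth below ground = 1524 − 1421.2 = 103 ft.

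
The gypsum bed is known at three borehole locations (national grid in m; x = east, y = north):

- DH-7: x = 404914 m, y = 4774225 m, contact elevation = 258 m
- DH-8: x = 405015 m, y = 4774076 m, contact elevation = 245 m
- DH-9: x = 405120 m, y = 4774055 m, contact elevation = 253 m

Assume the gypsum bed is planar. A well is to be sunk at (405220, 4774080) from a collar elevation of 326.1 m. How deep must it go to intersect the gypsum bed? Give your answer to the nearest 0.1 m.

58.3 m

Let the plane be z = a·x + b·y + c.
DH-8−DH-7: 101a − 149b = −13;  DH-9−DH-7: 206a − 170b = −5.
Solving gives a = 0.108325939, b = 0.160677314.
Then c = 258 − a·404914 − b·4774225 = −810714.34.
At (405220, 4774080): z_contact = 43895.84 + 767086.35 − 810714.34 = 267.85 m.
Depth below ground = 326.1 − 267.85 = 58.3 m.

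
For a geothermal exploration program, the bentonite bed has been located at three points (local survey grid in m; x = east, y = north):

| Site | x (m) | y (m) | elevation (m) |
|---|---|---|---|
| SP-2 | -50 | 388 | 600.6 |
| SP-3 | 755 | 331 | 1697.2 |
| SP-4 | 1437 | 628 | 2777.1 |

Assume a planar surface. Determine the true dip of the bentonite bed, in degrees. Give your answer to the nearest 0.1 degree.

55.6°

Two edge vectors: SP-2→SP-3 = (805, -57, 1096.6), SP-2→SP-4 = (1487, 240, 2176.5).
Normal n = (SP-2→SP-3) × (SP-2→SP-4) = (-387244.5, -121438.3, 277959).
So ∂z/∂x = −n_x/n_z = 1.39317 and ∂z/∂y = −n_y/n_z = 0.43689.
Gradient magnitude |∇z| = √(a² + b²) = √(1.94093 + 0.19088) = 1.46007.
True dip = arctan(1.46007) = 55.6°, dipping toward WSW (azimuth ≈ 253°).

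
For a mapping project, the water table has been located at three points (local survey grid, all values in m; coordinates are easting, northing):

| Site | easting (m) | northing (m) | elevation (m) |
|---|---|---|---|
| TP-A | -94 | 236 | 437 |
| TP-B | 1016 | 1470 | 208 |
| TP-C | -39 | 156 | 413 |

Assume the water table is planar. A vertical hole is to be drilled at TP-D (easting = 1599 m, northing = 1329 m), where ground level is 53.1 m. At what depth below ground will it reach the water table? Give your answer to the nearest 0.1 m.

36.1 m

Two edge vectors: TP-A→TP-B = (1110, 1234, -229), TP-A→TP-C = (55, -80, -24).
Normal n = (TP-A→TP-B) × (TP-A→TP-C) = (-47936, 14045, -156670).
So ∂z/∂easting = −n_x/n_z = −0.305968 and ∂z/∂northing = −n_y/n_z = 0.089647.
Intercept c from TP-A: 437 − 28.76 − 21.16 = 387.08.
At (1599, 1329): z_contact = −489.24 + 119.14 + 387.08 = 16.98 m.
Depth below ground = 53.1 − 16.98 = 36.1 m.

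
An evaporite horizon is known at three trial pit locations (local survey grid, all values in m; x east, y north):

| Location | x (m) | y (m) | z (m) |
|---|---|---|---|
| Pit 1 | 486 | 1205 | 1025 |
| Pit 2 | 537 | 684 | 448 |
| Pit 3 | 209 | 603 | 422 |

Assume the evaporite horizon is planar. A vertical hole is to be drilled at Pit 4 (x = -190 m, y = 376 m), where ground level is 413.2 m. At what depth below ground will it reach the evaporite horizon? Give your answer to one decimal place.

162.7 m

Let the plane be z = a·x + b·y + c.
Pit 2−Pit 1: 51a − 521b = −577;  Pit 3−Pit 1: −277a − 602b = −603.
Solving gives a = −0.189642, b = 1.088922.
Then c = 1025 − a·486 − b·1205 = −194.98.
At (-190, 376): z_contact = 36.03 + 409.43 − 194.98 = 250.48 m.
Depth below ground = 413.2 − 250.48 = 162.7 m.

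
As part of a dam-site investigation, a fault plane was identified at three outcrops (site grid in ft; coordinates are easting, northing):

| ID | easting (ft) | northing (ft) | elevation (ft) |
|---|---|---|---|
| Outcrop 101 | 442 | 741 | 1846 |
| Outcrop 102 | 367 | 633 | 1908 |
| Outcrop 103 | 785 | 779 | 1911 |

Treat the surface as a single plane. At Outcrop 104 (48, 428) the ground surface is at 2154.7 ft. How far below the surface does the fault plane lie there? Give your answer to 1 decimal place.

177.4 ft

Two edge vectors: Outcrop 101→Outcrop 102 = (-75, -108, 62), Outcrop 101→Outcrop 103 = (343, 38, 65).
Normal n = (Outcrop 101→Outcrop 102) × (Outcrop 101→Outcrop 103) = (-9376, 26141, 34194).
So ∂z/∂easting = −n_x/n_z = 0.27420 and ∂z/∂northing = −n_y/n_z = −0.76449.
Intercept c from Outcrop 101: 1846 − 121.20 + 566.49 = 2291.29.
At (48, 428): z_contact = 13.16 − 327.20 + 2291.29 = 1977.25 ft.
Depth below ground = 2154.7 − 1977.25 = 177.4 ft.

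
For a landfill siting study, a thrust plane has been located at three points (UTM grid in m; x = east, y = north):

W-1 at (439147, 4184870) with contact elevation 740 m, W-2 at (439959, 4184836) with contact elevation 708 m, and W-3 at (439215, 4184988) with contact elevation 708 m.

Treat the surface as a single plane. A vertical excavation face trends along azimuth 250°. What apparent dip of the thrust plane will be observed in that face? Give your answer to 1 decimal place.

Let the plane be z = a·x + b·y + c.
W-2−W-1: 812a − 34b = −32;  W-3−W-1: 68a + 118b = −32.
Solving gives a = −0.04957, b = −0.24262.
Unit vector along 250° is (sin 250°, cos 250°) = (-0.9397, -0.3420).
Slope in that direction = a·(-0.9397) + b·(-0.3420) = 0.12956.
Apparent dip = arctan|0.12956| = 7.4° (true dip is 13.9°, so apparent ≤ true as expected).

7.4°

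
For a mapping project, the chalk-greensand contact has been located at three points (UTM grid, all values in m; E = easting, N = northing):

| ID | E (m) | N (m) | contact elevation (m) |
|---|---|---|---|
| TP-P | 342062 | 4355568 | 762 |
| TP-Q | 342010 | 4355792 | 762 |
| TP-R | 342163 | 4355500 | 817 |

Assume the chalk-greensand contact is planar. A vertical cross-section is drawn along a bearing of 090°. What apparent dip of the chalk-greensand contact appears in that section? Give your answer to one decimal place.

32.8°

Let the plane be z = a·E + b·N + c.
TP-Q−TP-P: −52a + 224b = 0;  TP-R−TP-P: 101a − 68b = 55.
Solving gives a = 0.64543, b = 0.14983.
Unit vector along 090° is (sin 90°, cos 90°) = (1.0000, 0.0000).
Slope in that direction = a·(1.0000) + b·(0.0000) = 0.64543.
Apparent dip = arctan|0.64543| = 32.8° (true dip is 33.5°, so apparent ≤ true as expected).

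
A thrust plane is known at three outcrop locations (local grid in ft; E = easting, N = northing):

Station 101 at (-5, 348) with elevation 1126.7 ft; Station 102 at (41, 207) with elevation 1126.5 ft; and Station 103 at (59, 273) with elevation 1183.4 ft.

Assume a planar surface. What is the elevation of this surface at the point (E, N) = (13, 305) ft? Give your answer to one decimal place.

Let the plane be z = a·E + b·N + c.
Station 102−Station 101: 46a − 141b = −0.2;  Station 103−Station 101: 64a − 75b = 56.7.
Solving gives a = 1.43698, b = 0.47022.
Then c = 1126.7 − a·-5 − b·348 = 970.25.
At (13, 305): z = 18.7 + 143.4 + 970.25 = 1132.3 ft.

1132.3 ft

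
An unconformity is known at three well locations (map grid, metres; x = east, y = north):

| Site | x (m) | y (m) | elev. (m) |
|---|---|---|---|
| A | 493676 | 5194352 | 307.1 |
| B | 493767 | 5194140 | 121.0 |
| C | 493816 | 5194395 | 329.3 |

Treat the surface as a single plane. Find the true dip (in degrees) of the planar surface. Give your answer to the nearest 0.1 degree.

40.1°

Let the plane be z = a·x + b·y + c.
B−A: 91a − 212b = −186.1;  C−A: 140a + 43b = 22.2.
Solving gives a = −0.09811, b = 0.83572.
Gradient magnitude |∇z| = √(a² + b²) = √(0.00963 + 0.69842) = 0.84146.
True dip = arctan(0.84146) = 40.1°, dipping toward S (azimuth ≈ 173°).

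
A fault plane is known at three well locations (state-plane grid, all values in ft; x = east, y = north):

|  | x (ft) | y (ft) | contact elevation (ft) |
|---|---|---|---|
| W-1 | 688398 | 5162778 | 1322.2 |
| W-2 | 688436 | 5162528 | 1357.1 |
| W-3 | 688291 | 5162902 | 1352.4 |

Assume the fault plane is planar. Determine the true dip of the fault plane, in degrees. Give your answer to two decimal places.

Let the plane be z = a·x + b·y + c.
W-2−W-1: 38a − 250b = 34.9;  W-3−W-1: −107a + 124b = 30.2.
Solving gives a = −0.53896, b = −0.22152.
Gradient magnitude |∇z| = √(a² + b²) = √(0.29048 + 0.04907) = 0.58271.
True dip = arctan(0.58271) = 30.23°, dipping toward ENE (azimuth ≈ 068°).

30.23°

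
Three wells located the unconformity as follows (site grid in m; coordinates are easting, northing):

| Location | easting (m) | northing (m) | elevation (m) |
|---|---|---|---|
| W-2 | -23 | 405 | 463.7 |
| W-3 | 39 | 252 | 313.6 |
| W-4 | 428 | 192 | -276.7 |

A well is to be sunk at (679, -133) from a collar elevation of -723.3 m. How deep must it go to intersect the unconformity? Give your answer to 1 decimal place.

Let the plane be z = a·easting + b·northing + c.
W-3−W-2: 62a − 153b = −150.1;  W-4−W-2: 451a − 213b = −740.4.
Solving gives a = −1.45725, b = 0.39053.
Then c = 463.7 − a·-23 − b·405 = 272.02.
At (679, -133): z_contact = −989.47 − 51.94 + 272.02 = -769.39 m.
Depth below ground = -723.3 − (-769.39) = 46.1 m.

46.1 m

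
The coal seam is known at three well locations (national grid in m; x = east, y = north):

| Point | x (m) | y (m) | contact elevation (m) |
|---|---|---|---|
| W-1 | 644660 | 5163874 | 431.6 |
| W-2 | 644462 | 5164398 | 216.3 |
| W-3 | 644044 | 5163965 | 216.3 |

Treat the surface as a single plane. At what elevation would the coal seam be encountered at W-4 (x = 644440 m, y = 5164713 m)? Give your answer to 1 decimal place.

116.6 m

Let the plane be z = a·x + b·y + c.
W-2−W-1: −198a + 524b = −215.3;  W-3−W-1: −616a + 91b = −215.3.
Solving gives a = 0.305890093, b = −0.295293438.
Then c = 431.6 − a·644660 − b·5163874 = 1328094.60.
At (644440, 5164713): z = 197127.8 − 1525105.9 + 1328094.60 = 116.6 m.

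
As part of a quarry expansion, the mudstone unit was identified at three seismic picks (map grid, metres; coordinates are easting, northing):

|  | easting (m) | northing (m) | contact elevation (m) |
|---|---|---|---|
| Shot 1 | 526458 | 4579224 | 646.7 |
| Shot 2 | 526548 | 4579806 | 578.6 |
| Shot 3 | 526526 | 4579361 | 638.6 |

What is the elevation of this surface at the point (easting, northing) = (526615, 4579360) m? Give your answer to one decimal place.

Let the plane be z = a·easting + b·northing + c.
Shot 2−Shot 1: 90a + 582b = −68.1;  Shot 3−Shot 1: 68a + 137b = −8.1.
Solving gives a = 0.169401013, b = −0.143206342.
Then c = 646.7 − a·526458 − b·4579224 = 567238.10.
At (526615, 4579360): z = 89209.1 − 655793.4 + 567238.10 = 653.8 m.

653.8 m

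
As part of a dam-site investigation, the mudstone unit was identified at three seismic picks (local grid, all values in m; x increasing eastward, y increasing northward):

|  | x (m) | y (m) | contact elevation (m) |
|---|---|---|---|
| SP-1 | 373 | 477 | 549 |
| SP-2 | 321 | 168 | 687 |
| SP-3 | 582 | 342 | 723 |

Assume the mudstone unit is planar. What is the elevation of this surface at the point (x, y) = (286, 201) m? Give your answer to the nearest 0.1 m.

652.4 m

Let the plane be z = a·x + b·y + c.
SP-2−SP-1: −52a − 309b = 138;  SP-3−SP-1: 209a − 135b = 174.
Solving gives a = 0.49072, b = −0.52918.
Then c = 549 − a·373 − b·477 = 618.38.
At (286, 201): z = 140.3 − 106.4 + 618.38 = 652.4 m.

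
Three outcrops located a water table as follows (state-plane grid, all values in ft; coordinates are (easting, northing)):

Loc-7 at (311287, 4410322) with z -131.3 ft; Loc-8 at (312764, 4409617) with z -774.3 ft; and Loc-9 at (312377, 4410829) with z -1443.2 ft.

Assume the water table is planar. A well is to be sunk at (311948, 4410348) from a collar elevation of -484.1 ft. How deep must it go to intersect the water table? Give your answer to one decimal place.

213.3 ft

Two edge vectors: Loc-7→Loc-8 = (1477, -705, -643), Loc-7→Loc-9 = (1090, 507, -1311.9).
Normal n = (Loc-7→Loc-8) × (Loc-7→Loc-9) = (1250890.5, 1236806.3, 1517289).
So ∂z/∂E = −n_x/n_z = −0.824424681 and ∂z/∂N = −n_y/n_z = −0.815142204.
Intercept c from Loc-7: -131.3 + 256632.69 + 3595039.60 = 3851540.98.
At (311948, 4410348): z_contact = −257177.63 − 3595060.79 + 3851540.98 = -697.44 ft.
Depth below ground = -484.1 − (-697.44) = 213.3 ft.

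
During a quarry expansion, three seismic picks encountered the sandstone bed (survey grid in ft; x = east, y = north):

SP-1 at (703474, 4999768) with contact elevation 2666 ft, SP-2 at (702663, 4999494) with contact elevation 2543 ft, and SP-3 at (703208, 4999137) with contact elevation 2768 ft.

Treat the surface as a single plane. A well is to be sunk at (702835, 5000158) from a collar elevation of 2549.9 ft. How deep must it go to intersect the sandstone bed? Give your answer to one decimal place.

Two edge vectors: SP-1→SP-2 = (-811, -274, -123), SP-1→SP-3 = (-266, -631, 102).
Normal n = (SP-1→SP-2) × (SP-1→SP-3) = (-105561, 115440, 438857).
So ∂z/∂x = −n_x/n_z = 0.240536211 and ∂z/∂y = −n_y/n_z = −0.263046961.
Intercept c from SP-1: 2666 − 169210.97 + 1315173.78 = 1148628.81.
At (702835, 5000158): z_contact = 169057.27 − 1315276.36 + 1148628.81 = 2409.71 ft.
Depth below ground = 2549.9 − 2409.71 = 140.2 ft.

140.2 ft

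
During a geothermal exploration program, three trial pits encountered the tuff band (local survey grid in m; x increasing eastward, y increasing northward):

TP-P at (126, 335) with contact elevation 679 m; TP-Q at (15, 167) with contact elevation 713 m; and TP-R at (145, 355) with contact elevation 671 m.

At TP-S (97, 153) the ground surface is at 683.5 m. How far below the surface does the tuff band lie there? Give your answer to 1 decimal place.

Two edge vectors: TP-P→TP-Q = (-111, -168, 34), TP-P→TP-R = (19, 20, -8).
Normal n = (TP-P→TP-Q) × (TP-P→TP-R) = (664, -242, 972).
So ∂z/∂x = −n_x/n_z = −0.68313 and ∂z/∂y = −n_y/n_z = 0.24897.
Intercept c from TP-P: 679 + 86.07 − 83.41 = 681.67.
At (97, 153): z_contact = −66.26 + 38.09 + 681.67 = 653.50 m.
Depth below ground = 683.5 − 653.50 = 30.0 m.

30.0 m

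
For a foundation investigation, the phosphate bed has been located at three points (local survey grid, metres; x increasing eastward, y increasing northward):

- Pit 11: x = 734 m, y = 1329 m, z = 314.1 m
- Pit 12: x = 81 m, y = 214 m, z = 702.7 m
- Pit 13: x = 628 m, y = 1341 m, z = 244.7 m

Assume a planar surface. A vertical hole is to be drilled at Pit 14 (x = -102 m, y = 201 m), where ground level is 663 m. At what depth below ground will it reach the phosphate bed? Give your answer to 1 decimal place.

57.0 m

Two edge vectors: Pit 11→Pit 12 = (-653, -1115, 388.6), Pit 11→Pit 13 = (-106, 12, -69.4).
Normal n = (Pit 11→Pit 12) × (Pit 11→Pit 13) = (72717.8, -86509.8, -126026).
So ∂z/∂x = −n_x/n_z = 0.577006 and ∂z/∂y = −n_y/n_z = −0.686444.
Intercept c from Pit 11: 314.1 − 423.52 + 912.28 = 802.86.
At (-102, 201): z_contact = −58.85 − 137.98 + 802.86 = 606.03 m.
Depth below ground = 663 − 606.03 = 57.0 m.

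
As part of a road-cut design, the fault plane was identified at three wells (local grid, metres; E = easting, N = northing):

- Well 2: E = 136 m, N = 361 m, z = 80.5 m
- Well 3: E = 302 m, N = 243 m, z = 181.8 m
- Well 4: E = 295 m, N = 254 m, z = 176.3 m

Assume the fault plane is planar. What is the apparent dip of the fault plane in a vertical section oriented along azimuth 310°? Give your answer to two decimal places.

25.99°

Two edge vectors: Well 2→Well 3 = (166, -118, 101.3), Well 2→Well 4 = (159, -107, 95.8).
Normal n = (Well 2→Well 3) × (Well 2→Well 4) = (-465.3, 203.9, 1000).
So ∂z/∂E = −n_x/n_z = 0.46530 and ∂z/∂N = −n_y/n_z = −0.20390.
Unit vector along 310° is (sin 310°, cos 310°) = (-0.7660, 0.6428).
Slope in that direction = a·(-0.7660) + b·(0.6428) = −0.48750.
Apparent dip = arctan|0.48750| = 25.99° (true dip is 26.9°, so apparent ≤ true as expected).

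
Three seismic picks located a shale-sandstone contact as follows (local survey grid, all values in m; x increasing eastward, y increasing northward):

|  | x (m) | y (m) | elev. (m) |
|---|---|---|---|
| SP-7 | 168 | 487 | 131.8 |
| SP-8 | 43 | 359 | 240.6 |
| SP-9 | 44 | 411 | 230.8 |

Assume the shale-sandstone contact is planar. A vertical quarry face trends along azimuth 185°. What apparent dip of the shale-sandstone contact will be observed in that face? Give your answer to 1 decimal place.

13.2°

Let the plane be z = a·x + b·y + c.
SP-8−SP-7: −125a − 128b = 108.8;  SP-9−SP-7: −124a − 76b = 99.
Solving gives a = −0.69102, b = −0.17517.
Unit vector along 185° is (sin 185°, cos 185°) = (-0.0872, -0.9962).
Slope in that direction = a·(-0.0872) + b·(-0.9962) = 0.23473.
Apparent dip = arctan|0.23473| = 13.2° (true dip is 35.5°, so apparent ≤ true as expected).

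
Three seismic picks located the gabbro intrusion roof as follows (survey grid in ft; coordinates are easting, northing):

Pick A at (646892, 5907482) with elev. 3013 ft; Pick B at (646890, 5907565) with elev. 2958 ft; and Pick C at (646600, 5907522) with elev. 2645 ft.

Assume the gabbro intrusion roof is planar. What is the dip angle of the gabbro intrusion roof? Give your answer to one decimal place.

Two edge vectors: Pick A→Pick B = (-2, 83, -55), Pick A→Pick C = (-292, 40, -368).
Normal n = (Pick A→Pick B) × (Pick A→Pick C) = (-28344, 15324, 24156).
So ∂z/∂easting = −n_x/n_z = 1.17337 and ∂z/∂northing = −n_y/n_z = −0.63438.
Gradient magnitude |∇z| = √(a² + b²) = √(1.37680 + 0.40243) = 1.33388.
True dip = arctan(1.33388) = 53.1°, dipping toward WNW (azimuth ≈ 298°).

53.1°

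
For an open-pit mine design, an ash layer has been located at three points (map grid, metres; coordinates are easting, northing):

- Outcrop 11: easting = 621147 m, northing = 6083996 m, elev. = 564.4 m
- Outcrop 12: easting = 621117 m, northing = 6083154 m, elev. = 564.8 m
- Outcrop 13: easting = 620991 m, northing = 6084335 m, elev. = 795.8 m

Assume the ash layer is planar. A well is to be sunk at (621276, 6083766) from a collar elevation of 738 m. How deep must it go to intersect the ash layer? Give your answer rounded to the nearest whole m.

363 m

Two edge vectors: Outcrop 11→Outcrop 12 = (-30, -842, 0.4), Outcrop 11→Outcrop 13 = (-156, 339, 231.4).
Normal n = (Outcrop 11→Outcrop 12) × (Outcrop 11→Outcrop 13) = (-194974.4, 6879.6, -141522).
So ∂z/∂easting = −n_x/n_z = −1.37769675 and ∂z/∂northing = −n_y/n_z = 0.04861152.
Intercept c from Outcrop 11: 564.4 + 855752.21 − 295752.31 = 560564.29.
At (621276, 6083766): z_contact = −855929.9 + 295741.1 + 560564.29 = 375.5 m.
Depth below ground = 738 − 375.5 = 363 m.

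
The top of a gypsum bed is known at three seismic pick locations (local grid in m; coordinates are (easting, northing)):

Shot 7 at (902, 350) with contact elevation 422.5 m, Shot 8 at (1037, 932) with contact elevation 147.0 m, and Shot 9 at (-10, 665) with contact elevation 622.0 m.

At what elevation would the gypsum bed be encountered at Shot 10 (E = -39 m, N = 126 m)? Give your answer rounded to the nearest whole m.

843 m

Let the plane be z = a·E + b·N + c.
Shot 8−Shot 7: 135a + 582b = −275.5;  Shot 9−Shot 7: −912a + 315b = 199.5.
Solving gives a = −0.35390, b = −0.39128.
Then c = 422.5 − a·902 − b·350 = 878.66.
At (-39, 126): z = 13.8 − 49.3 + 878.66 = 843.2 m.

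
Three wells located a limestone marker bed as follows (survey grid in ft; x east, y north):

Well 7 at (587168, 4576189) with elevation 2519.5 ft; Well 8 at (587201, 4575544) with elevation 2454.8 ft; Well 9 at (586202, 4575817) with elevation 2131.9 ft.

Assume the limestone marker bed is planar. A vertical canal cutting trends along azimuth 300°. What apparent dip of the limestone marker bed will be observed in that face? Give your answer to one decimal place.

Two edge vectors: Well 7→Well 8 = (33, -645, -64.7), Well 7→Well 9 = (-966, -372, -387.6).
Normal n = (Well 7→Well 8) × (Well 7→Well 9) = (225933.6, 75291, -635346).
So ∂z/∂x = −n_x/n_z = 0.35561 and ∂z/∂y = −n_y/n_z = 0.11850.
Unit vector along 300° is (sin 300°, cos 300°) = (-0.8660, 0.5000).
Slope in that direction = a·(-0.8660) + b·(0.5000) = −0.24871.
Apparent dip = arctan|0.24871| = 14.0° (true dip is 20.5°, so apparent ≤ true as expected).

14.0°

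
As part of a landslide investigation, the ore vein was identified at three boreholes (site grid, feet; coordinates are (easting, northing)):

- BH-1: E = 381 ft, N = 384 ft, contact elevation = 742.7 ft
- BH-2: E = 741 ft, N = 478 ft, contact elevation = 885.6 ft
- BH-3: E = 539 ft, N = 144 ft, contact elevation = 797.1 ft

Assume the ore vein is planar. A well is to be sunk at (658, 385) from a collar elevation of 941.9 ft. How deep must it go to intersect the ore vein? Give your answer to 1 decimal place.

91.4 ft

Let the plane be z = a·E + b·N + c.
BH-2−BH-1: 360a + 94b = 142.9;  BH-3−BH-1: 158a − 240b = 54.4.
Solving gives a = 0.38922, b = 0.02957.
Then c = 742.7 − a·381 − b·384 = 583.05.
At (658, 385): z_contact = 256.11 + 11.39 + 583.05 = 850.54 ft.
Depth below ground = 941.9 − 850.54 = 91.4 ft.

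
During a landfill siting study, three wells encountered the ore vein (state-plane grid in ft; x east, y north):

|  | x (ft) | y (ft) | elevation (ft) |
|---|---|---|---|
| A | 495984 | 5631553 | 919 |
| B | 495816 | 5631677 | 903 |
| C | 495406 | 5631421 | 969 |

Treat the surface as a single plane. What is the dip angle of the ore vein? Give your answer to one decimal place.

10.9°

Two edge vectors: A→B = (-168, 124, -16), A→C = (-578, -132, 50).
Normal n = (A→B) × (A→C) = (4088, 17648, 93848).
So ∂z/∂x = −n_x/n_z = −0.04356 and ∂z/∂y = −n_y/n_z = −0.18805.
Gradient magnitude |∇z| = √(a² + b²) = √(0.00190 + 0.03536) = 0.19303.
True dip = arctan(0.19303) = 10.9°, dipping toward NNE (azimuth ≈ 013°).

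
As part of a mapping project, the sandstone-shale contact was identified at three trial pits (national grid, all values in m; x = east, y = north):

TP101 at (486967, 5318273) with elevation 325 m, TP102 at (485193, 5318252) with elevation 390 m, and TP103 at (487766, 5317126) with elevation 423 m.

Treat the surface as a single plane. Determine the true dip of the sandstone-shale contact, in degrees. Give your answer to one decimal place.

6.6°

Let the plane be z = a·x + b·y + c.
TP102−TP101: −1774a − 21b = 65;  TP103−TP101: 799a − 1147b = 98.
Solving gives a = −0.03534, b = −0.11006.
Gradient magnitude |∇z| = √(a² + b²) = √(0.00125 + 0.01211) = 0.11559.
True dip = arctan(0.11559) = 6.6°, dipping toward NNE (azimuth ≈ 018°).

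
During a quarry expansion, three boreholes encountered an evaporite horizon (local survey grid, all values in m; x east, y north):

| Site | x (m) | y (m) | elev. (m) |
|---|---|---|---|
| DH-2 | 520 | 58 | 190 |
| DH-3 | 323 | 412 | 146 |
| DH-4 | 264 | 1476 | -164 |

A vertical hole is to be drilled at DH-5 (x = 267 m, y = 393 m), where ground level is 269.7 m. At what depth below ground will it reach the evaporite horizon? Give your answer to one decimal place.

Two edge vectors: DH-2→DH-3 = (-197, 354, -44), DH-2→DH-4 = (-256, 1418, -354).
Normal n = (DH-2→DH-3) × (DH-2→DH-4) = (-62924, -58474, -188722).
So ∂z/∂x = −n_x/n_z = −0.333422 and ∂z/∂y = −n_y/n_z = −0.309842.
Intercept c from DH-2: 190 + 173.38 + 17.97 = 381.35.
At (267, 393): z_contact = −89.02 − 121.77 + 381.35 = 170.56 m.
Depth below ground = 269.7 − 170.56 = 99.1 m.

99.1 m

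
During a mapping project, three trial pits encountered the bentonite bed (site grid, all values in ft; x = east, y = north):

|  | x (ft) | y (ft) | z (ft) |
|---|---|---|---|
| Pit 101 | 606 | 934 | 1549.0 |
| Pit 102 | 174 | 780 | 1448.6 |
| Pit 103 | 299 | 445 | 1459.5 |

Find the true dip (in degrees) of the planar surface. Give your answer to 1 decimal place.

Two edge vectors: Pit 101→Pit 102 = (-432, -154, -100.4), Pit 101→Pit 103 = (-307, -489, -89.5).
Normal n = (Pit 101→Pit 102) × (Pit 101→Pit 103) = (-35312.6, -7841.2, 163970).
So ∂z/∂x = −n_x/n_z = 0.21536 and ∂z/∂y = −n_y/n_z = 0.04782.
Gradient magnitude |∇z| = √(a² + b²) = √(0.04638 + 0.00229) = 0.22061.
True dip = arctan(0.22061) = 12.4°, dipping toward WSW (azimuth ≈ 257°).

12.4°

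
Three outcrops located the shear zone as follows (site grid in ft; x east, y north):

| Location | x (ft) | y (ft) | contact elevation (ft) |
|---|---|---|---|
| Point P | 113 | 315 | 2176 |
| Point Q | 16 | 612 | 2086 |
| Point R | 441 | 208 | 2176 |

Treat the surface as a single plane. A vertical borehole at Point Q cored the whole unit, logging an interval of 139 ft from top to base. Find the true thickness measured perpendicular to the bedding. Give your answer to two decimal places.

130.92 ft

Let the plane be z = a·x + b·y + c.
Point Q−Point P: −97a + 297b = −90;  Point R−Point P: 328a − 107b = 0.
Solving gives a = −0.11064, b = −0.33917.
|∇z| = √(a²+b²) = 0.35676, so dip δ = arctan(0.35676) = 19.63°.
True thickness = vertical thickness × cos δ = 139 × cos 19.63° = 130.92 ft.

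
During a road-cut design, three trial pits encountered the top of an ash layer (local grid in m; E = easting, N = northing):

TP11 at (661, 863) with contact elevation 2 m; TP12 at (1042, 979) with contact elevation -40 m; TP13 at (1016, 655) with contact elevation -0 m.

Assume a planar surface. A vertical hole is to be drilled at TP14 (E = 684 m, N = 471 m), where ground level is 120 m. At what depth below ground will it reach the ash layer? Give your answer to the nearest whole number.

74 m

Let the plane be z = a·E + b·N + c.
TP12−TP11: 381a + 116b = −42;  TP13−TP11: 355a − 208b = −2.
Solving gives a = −0.07447, b = −0.11748.
Then c = 2 − a·661 − b·863 = 152.61.
At (684, 471): z_contact = −50.9 − 55.3 + 152.61 = 46.3 m.
Depth below ground = 120 − 46.3 = 74 m.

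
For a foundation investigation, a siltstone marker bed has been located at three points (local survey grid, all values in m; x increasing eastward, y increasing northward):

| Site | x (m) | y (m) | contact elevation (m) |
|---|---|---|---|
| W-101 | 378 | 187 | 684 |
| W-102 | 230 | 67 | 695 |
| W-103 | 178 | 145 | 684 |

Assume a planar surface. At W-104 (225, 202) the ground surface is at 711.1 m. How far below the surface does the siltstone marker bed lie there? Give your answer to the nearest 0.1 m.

32.9 m

Let the plane be z = a·x + b·y + c.
W-102−W-101: −148a − 120b = 11;  W-103−W-101: −200a − 42b = 0.
Solving gives a = 0.02598, b = −0.12371.
Then c = 684 − a·378 − b·187 = 697.31.
At (225, 202): z_contact = 5.85 − 24.99 + 697.31 = 678.17 m.
Depth below ground = 711.1 − 678.17 = 32.9 m.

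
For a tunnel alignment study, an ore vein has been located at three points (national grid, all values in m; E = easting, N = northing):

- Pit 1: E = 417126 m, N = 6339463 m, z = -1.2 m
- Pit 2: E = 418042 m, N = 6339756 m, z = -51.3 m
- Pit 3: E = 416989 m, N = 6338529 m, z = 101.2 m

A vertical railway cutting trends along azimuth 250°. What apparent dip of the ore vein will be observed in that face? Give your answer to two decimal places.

Let the plane be z = a·E + b·N + c.
Pit 2−Pit 1: 916a + 293b = −50.1;  Pit 3−Pit 1: −137a − 934b = 102.4.
Solving gives a = −0.02059, b = −0.10662.
Unit vector along 250° is (sin 250°, cos 250°) = (-0.9397, -0.3420).
Slope in that direction = a·(-0.9397) + b·(-0.3420) = 0.05581.
Apparent dip = arctan|0.05581| = 3.19° (true dip is 6.2°, so apparent ≤ true as expected).

3.19°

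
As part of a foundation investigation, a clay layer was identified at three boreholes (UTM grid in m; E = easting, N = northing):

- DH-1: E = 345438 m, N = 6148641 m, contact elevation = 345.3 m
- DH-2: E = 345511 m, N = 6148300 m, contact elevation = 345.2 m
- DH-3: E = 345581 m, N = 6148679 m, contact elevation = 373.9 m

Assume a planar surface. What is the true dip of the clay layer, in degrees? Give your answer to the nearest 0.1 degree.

Let the plane be z = a·E + b·N + c.
DH-2−DH-1: 73a − 341b = −0.1;  DH-3−DH-1: 143a + 38b = 28.6.
Solving gives a = 0.18916, b = 0.04079.
Gradient magnitude |∇z| = √(a² + b²) = √(0.03578 + 0.00166) = 0.19351.
True dip = arctan(0.19351) = 11.0°, dipping toward WSW (azimuth ≈ 258°).

11.0°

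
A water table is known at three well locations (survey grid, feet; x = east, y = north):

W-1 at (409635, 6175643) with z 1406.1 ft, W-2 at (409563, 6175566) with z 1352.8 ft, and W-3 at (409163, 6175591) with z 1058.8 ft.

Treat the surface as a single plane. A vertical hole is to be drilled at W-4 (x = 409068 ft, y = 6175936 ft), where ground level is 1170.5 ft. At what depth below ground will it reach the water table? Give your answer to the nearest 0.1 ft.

179.9 ft

Let the plane be z = a·x + b·y + c.
W-2−W-1: −72a − 77b = −53.3;  W-3−W-1: −472a − 52b = −347.3.
Solving gives a = 0.735291411, b = 0.004662577.
Then c = 1406.1 − a·409635 − b·6175643 = −328589.41.
At (409068, 6175936): z_contact = 300784.19 + 28795.78 − 328589.41 = 990.56 ft.
Depth below ground = 1170.5 − 990.56 = 179.9 ft.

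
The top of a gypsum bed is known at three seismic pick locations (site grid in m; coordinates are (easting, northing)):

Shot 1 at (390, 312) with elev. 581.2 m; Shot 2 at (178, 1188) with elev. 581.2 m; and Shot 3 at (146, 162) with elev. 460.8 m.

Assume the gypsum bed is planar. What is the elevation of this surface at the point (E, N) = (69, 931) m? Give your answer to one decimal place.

Two edge vectors: Shot 1→Shot 2 = (-212, 876, 0), Shot 1→Shot 3 = (-244, -150, -120.4).
Normal n = (Shot 1→Shot 2) × (Shot 1→Shot 3) = (-105470.4, -25524.8, 245544).
So ∂z/∂E = −n_x/n_z = 0.429538 and ∂z/∂N = −n_y/n_z = 0.103952.
Intercept c from Shot 1: 581.2 − 167.52 − 32.43 = 381.25.
At (69, 931): z = 29.6 + 96.8 + 381.25 = 507.7 m.

507.7 m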